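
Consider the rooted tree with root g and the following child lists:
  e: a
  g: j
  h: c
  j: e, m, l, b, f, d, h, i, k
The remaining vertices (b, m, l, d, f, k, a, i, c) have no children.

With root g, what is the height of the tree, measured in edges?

3

A deepest node is c, reached by g–j–h–c.
That path has 3 edges, so the height is 3.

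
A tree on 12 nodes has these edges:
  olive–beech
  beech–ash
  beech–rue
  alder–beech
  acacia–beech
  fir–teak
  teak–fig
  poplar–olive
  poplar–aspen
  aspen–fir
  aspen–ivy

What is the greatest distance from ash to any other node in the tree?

7

The node farthest from ash is fig, via ash–beech–olive–poplar–aspen–fir–teak–fig — 7 edges.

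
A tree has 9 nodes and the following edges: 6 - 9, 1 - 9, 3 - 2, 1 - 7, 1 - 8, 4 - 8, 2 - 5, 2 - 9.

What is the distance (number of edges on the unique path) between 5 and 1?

3

5 - 2 - 9 - 1: 3 edges.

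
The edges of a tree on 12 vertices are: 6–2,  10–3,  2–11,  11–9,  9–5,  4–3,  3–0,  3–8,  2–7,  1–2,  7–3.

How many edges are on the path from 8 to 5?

The path is 8–3–7–2–11–9–5, which has 6 edges.

6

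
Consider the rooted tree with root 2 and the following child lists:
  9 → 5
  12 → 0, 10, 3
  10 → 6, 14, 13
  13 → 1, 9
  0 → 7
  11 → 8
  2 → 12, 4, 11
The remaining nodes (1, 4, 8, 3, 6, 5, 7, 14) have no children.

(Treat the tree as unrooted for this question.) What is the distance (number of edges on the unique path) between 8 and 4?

3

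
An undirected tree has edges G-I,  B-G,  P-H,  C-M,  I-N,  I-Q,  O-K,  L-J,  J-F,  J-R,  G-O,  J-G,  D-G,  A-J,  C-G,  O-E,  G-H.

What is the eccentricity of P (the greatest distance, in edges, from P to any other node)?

The node farthest from P is Q (F, R, A, L, N, K, M, E also at distance 4), via P–H–G–I–Q — 4 edges.

4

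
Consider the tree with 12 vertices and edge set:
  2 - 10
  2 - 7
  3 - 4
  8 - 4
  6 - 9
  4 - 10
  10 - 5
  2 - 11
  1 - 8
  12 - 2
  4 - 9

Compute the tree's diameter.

BFS from 11 reaches 1 last, at distance 5; BFS from 1 confirms no node is farther.
Path: 11 – 2 – 10 – 4 – 8 – 1.

5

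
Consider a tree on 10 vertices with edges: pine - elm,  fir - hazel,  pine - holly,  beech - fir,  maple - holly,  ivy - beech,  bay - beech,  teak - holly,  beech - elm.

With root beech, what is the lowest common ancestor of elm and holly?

Path elm→root: elm beech; path holly→root: holly pine elm beech.
First common node: elm.

elm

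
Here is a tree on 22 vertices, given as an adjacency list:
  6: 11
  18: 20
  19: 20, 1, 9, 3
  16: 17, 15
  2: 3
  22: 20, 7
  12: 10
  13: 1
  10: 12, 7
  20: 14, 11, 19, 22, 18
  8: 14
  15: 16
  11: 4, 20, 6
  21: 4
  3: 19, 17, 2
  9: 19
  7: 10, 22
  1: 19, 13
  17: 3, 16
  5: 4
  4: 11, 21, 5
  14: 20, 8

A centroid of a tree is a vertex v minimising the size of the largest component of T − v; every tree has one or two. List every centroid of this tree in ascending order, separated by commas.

20

Removing 20 splits the tree into components of sizes 9, 5, 4, 2, 1; the largest is 9 ≤ ⌊22/2⌋ = 11.
No neighbour of 20 does as well, so 20 is the unique centroid.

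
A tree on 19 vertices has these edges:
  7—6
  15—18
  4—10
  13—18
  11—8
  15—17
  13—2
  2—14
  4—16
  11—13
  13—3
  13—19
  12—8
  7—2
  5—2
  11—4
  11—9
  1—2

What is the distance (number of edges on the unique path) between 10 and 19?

10 - 4 - 11 - 13 - 19: 4 edges.

4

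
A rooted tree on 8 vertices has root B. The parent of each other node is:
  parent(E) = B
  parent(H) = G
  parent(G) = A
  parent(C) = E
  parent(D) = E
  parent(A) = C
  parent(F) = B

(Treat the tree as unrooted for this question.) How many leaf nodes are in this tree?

3

The leaves are D, F, H.
That is 3 leaves.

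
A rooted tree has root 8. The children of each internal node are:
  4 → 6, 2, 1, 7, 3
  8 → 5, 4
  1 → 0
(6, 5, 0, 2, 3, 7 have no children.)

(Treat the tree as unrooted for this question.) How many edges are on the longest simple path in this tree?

4

BFS from 5 reaches 0 last, at distance 4; BFS from 0 confirms no node is farther.
Path: 5-8-4-1-0.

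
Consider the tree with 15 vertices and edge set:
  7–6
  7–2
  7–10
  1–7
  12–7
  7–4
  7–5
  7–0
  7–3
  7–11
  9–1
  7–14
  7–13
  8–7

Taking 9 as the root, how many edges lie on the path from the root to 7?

2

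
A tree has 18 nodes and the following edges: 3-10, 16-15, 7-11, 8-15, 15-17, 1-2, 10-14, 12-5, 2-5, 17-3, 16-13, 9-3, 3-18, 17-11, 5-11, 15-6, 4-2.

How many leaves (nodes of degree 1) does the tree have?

Degree-1 nodes: 1, 4, 6, 7, 8, 9, 12, 13, 14, 18 — 10 of them.

10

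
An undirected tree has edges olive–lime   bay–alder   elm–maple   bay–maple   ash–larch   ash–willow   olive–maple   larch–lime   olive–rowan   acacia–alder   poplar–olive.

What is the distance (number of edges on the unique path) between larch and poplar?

Walking from larch: larch–lime–olive–poplar. Length 3.

3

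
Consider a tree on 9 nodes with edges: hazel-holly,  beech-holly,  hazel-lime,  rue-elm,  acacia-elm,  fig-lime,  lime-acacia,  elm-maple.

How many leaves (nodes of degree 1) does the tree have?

Degree-1 nodes: beech, fig, maple, rue — 4 of them.

4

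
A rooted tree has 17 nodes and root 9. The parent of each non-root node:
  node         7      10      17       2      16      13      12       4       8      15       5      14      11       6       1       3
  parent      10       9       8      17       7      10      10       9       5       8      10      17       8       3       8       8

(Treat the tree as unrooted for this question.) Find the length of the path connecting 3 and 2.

3

Walking from 3: 3–8–17–2. Length 3.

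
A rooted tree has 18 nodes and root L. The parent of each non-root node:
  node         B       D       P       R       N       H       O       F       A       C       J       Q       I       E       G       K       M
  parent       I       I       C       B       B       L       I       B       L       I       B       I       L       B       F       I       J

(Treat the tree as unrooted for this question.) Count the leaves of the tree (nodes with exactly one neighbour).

The leaves are A, D, E, G, H, K, M, N, O, P, Q, R.
That is 12 leaves.

12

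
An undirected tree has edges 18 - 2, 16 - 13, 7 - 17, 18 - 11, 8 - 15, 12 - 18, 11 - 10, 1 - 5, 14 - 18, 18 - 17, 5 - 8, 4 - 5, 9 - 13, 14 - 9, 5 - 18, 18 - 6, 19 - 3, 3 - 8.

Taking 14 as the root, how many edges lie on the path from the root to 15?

4

14 → 18 → 5 → 8 → 15 — 4 edges.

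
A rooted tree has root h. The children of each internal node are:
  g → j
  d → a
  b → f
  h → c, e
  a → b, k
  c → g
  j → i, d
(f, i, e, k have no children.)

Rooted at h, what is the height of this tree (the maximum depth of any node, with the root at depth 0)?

7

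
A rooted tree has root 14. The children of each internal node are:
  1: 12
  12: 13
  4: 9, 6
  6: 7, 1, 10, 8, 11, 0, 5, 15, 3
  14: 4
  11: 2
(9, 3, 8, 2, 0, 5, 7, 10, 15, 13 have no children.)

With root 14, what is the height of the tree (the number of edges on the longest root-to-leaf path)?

5

The longest root-to-leaf path is 14 → 4 → 6 → 1 → 12 → 13 (5 edges).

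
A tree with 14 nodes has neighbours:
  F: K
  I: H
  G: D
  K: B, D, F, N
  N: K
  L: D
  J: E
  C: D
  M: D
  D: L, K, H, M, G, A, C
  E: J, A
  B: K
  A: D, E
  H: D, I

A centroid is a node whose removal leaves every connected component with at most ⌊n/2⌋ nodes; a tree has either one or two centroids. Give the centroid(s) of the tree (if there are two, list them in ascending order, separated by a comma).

D

Removing D splits the tree into components of sizes 4, 3, 2, 1, 1, 1, 1; the largest is 4 ≤ ⌊14/2⌋ = 7.
No neighbour of D does as well, so D is the unique centroid.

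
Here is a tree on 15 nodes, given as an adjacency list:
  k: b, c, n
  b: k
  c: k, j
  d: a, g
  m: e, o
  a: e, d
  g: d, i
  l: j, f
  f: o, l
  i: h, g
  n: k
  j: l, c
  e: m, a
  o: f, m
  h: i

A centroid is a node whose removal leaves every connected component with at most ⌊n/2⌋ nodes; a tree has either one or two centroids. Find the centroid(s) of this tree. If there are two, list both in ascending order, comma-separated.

o

Removing o splits the tree into components of sizes 7, 7; the largest is 7 ≤ ⌊15/2⌋ = 7.
Every other node leaves some component of size > 7, so the centroid is unique.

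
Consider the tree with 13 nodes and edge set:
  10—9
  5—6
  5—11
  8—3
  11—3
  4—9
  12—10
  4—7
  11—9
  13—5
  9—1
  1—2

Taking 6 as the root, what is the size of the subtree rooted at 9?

7

The subtree rooted at 9 contains: 9, 10, 4, 1, 12, 7, 2 — 7 nodes.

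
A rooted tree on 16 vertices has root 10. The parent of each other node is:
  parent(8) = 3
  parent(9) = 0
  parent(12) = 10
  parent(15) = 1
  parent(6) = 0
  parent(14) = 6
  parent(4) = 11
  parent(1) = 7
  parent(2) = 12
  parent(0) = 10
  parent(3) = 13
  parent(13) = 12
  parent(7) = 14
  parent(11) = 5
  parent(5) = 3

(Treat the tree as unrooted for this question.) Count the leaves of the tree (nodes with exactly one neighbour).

5

Exactly 5 nodes have a single neighbour: 2, 4, 8, 9, 15.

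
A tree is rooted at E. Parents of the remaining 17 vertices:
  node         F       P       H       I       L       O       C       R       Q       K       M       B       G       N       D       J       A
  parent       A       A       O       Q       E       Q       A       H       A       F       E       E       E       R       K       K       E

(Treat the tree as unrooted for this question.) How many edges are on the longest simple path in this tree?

A longest path is N–R–H–O–Q–A–F–K–D, with 8 edges.

8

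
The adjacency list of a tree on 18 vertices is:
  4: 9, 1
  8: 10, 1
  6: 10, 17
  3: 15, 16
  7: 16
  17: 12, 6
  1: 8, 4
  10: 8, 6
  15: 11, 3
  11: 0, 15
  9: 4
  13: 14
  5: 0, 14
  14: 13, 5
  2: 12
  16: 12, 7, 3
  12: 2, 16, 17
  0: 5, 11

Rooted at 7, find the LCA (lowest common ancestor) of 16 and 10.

16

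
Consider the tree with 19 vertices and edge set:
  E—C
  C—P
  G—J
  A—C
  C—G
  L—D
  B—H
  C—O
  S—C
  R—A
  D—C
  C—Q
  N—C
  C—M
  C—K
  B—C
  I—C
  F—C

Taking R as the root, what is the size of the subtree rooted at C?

17

The subtree rooted at C contains: C, O, K, N, D, G, Q, S, F, B, I, P, E, M, L, J, H — 17 nodes.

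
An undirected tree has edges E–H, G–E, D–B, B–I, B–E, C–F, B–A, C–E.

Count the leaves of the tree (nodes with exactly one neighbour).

6

The leaves are A, D, F, G, H, I.
That is 6 leaves.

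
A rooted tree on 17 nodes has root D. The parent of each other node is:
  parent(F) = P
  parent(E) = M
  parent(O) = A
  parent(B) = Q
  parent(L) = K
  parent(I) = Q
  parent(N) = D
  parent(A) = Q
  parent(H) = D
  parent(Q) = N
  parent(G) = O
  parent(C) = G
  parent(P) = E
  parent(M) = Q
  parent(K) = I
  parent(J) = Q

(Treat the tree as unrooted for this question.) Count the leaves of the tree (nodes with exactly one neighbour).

The leaves are B, C, F, H, J, L.
That is 6 leaves.

6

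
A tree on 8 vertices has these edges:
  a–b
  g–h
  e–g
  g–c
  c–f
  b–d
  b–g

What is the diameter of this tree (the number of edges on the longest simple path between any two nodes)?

4

A longest path is f - c - g - b - a, with 4 edges.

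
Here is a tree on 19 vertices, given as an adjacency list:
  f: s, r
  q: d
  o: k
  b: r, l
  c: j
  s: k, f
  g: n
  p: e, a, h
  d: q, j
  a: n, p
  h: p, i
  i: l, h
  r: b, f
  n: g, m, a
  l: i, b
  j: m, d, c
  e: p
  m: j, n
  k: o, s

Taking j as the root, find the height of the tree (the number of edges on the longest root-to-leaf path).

A deepest node is o, reached by j – m – n – a – p – h – i – l – b – r – f – s – k – o.
That path has 13 edges, so the height is 13.

13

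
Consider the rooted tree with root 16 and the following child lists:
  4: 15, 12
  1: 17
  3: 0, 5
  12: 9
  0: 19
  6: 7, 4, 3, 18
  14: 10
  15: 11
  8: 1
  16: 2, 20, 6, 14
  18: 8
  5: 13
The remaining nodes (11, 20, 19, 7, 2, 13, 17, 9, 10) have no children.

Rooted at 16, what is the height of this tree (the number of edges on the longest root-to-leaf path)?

The longest root-to-leaf path is 16 → 6 → 18 → 8 → 1 → 17 (5 edges).

5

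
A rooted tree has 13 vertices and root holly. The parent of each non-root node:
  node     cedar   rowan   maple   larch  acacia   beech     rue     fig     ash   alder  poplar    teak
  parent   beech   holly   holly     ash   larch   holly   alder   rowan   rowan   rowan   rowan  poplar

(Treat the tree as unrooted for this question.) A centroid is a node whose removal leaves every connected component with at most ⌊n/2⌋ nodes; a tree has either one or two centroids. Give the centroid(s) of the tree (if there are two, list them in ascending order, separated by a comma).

rowan

Delete rowan: the remaining components have sizes 4, 3, 2, 2, 1. Max 4 ≤ 6, so rowan is a centroid.
No neighbour of rowan does as well, so rowan is the unique centroid.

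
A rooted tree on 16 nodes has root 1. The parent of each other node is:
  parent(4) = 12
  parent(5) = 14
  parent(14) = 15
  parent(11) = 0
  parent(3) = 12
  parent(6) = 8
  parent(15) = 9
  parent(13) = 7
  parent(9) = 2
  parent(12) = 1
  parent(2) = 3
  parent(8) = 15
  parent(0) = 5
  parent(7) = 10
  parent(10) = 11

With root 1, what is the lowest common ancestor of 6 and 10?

Path 6→root: 6 8 15 9 2 3 12 1; path 10→root: 10 11 0 5 14 15 9 2 3 12 1.
First common node: 15.

15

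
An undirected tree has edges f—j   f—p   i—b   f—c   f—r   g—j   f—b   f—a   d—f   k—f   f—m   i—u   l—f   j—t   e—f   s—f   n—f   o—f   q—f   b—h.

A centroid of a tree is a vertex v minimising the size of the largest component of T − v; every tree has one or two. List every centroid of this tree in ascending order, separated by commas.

f

If f is removed the pieces have sizes 4, 3, 1, 1, 1, 1, 1, 1, 1, 1, 1, 1, 1, 1, 1, all ≤ ⌊21/2⌋ = 10.
No neighbour of f does as well, so f is the unique centroid.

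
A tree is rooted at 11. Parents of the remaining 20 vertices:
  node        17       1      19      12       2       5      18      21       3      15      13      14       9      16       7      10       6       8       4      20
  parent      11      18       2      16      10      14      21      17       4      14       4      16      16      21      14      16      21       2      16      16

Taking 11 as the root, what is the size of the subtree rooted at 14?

14's subtree: {14, 7, 15, 5}, size 4.

4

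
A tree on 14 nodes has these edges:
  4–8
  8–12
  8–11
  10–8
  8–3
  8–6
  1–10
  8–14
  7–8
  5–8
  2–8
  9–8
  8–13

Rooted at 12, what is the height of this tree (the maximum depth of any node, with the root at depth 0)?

3

1 sits deepest: 12-8-10-1 — 3 edges from the root.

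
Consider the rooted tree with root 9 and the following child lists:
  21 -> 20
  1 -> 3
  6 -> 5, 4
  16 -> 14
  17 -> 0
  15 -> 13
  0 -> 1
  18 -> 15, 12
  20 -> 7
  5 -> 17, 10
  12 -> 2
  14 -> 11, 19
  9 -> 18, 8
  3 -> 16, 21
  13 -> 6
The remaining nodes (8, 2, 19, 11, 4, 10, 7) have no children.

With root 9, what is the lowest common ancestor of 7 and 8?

9

Ancestors of 7 (toward the root): 7, 20, 21, 3, 1, 0, 17, 5, 6, 13, 15, 18, 9.
Ancestors of 8: 8, 9.
The deepest node appearing in both lists is 9.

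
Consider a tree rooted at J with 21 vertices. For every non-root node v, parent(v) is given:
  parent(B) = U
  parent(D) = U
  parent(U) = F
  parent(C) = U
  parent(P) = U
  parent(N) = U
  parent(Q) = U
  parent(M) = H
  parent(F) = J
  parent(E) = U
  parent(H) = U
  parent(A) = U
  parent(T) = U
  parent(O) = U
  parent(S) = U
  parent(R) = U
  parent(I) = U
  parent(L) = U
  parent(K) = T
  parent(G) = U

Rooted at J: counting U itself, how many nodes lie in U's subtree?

U's subtree: {U, T, L, I, S, Q, H, B, C, P, D, N, E, R, A, O, G, K, M}, size 19.

19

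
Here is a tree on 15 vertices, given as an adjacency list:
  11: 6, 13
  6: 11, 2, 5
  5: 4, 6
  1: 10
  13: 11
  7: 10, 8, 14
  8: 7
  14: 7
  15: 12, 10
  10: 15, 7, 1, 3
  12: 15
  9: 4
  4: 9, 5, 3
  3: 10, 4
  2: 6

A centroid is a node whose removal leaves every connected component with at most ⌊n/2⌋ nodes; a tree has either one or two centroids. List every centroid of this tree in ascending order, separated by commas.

3

If 3 is removed the pieces have sizes 7, 7, all ≤ ⌊15/2⌋ = 7.
No neighbour of 3 does as well, so 3 is the unique centroid.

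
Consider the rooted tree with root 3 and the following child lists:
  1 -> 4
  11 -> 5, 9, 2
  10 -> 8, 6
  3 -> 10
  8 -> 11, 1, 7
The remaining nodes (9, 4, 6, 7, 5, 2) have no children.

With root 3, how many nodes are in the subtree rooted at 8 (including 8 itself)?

8

8's subtree: {8, 11, 7, 1, 9, 2, 5, 4}, size 8.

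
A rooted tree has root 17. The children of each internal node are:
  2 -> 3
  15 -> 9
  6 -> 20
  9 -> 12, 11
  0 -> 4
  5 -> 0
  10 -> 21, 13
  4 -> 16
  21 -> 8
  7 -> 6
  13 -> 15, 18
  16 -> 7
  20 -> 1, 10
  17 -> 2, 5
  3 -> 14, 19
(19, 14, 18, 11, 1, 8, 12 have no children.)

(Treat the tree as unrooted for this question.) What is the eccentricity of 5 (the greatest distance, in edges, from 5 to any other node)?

11

A farthest node from 5 is 12 (11 also at distance 11).
The path 5–0–4–16–7–6–20–10–13–15–9–12 has 11 edges.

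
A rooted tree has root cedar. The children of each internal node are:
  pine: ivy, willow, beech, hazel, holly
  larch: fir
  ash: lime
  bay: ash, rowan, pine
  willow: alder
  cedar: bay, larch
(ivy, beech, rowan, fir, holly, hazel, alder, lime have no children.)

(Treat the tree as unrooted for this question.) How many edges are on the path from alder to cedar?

The path is alder–willow–pine–bay–cedar, which has 4 edges.

4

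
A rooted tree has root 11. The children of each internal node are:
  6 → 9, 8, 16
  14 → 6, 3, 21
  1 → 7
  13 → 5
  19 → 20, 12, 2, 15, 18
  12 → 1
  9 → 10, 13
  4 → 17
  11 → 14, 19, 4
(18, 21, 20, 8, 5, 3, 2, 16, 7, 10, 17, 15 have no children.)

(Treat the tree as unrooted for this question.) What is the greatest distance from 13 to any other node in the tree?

The node farthest from 13 is 7, via 13–9–6–14–11–19–12–1–7 — 8 edges.

8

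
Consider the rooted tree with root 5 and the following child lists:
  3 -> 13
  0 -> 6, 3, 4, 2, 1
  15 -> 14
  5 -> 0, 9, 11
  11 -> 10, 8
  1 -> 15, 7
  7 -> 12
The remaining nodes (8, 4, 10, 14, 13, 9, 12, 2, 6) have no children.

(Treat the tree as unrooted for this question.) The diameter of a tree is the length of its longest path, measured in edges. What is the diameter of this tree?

BFS from 12 reaches 10 last, at distance 6; BFS from 10 confirms no node is farther.
Path: 12 – 7 – 1 – 0 – 5 – 11 – 10.

6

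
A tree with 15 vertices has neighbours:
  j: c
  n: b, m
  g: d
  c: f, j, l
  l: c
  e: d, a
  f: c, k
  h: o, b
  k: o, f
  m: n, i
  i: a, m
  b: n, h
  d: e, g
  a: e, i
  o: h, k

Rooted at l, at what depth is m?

8

Climbing from m to the root: m → n → b → h → o → k → f → c → l. That's 8 steps.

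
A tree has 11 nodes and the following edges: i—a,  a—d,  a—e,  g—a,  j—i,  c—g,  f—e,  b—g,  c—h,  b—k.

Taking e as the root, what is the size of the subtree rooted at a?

9

a's subtree: {a, g, d, i, b, c, j, k, h}, size 9.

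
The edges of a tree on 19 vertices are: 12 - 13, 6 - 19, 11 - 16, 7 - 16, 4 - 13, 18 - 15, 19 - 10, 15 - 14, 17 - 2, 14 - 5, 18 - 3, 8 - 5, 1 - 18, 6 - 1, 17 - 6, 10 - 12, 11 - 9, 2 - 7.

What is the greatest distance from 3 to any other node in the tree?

Distances from 3 peak at 9, attained at 9.
3-18-1-6-17-2-7-16-11-9

9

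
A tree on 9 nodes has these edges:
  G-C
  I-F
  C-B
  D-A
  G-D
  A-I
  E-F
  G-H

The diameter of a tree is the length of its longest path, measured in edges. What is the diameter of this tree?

7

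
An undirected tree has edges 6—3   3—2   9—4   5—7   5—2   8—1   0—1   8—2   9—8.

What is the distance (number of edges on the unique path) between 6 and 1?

4

Walking from 6: 6 – 3 – 2 – 8 – 1. Length 4.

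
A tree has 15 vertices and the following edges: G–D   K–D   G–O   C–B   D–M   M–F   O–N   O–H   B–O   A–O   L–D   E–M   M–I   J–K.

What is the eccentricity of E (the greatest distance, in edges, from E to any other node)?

The node farthest from E is C, via E – M – D – G – O – B – C — 6 edges.

6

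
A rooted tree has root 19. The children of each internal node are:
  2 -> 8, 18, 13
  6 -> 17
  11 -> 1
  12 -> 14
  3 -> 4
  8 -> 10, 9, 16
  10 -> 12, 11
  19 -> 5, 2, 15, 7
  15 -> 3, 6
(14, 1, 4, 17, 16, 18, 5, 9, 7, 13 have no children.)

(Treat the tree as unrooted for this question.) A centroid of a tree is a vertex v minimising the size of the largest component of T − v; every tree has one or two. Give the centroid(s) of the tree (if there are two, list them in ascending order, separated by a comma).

Removing 2 splits the tree into components of sizes 8, 8, 1, 1; the largest is 8 ≤ ⌊19/2⌋ = 9.
Every other node leaves some component of size > 9, so the centroid is unique.

2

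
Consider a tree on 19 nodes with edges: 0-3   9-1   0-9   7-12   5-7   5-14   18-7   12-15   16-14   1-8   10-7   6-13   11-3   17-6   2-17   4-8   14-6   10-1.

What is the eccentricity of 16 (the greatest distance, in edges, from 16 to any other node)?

9

A farthest node from 16 is 11.
The path 16-14-5-7-10-1-9-0-3-11 has 9 edges.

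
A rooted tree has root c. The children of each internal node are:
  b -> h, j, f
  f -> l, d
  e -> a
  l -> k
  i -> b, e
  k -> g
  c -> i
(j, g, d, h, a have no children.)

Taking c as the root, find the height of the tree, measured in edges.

6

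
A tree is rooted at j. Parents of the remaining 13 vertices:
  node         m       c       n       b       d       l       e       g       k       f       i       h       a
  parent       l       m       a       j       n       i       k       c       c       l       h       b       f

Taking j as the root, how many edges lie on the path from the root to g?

7

Path from j to g: j – b – h – i – l – m – c – g, which has 7 edges.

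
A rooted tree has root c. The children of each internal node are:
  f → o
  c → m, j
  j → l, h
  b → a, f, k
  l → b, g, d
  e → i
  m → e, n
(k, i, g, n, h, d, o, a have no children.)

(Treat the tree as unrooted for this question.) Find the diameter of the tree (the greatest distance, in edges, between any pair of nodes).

8

A longest path is i – e – m – c – j – l – b – f – o, with 8 edges.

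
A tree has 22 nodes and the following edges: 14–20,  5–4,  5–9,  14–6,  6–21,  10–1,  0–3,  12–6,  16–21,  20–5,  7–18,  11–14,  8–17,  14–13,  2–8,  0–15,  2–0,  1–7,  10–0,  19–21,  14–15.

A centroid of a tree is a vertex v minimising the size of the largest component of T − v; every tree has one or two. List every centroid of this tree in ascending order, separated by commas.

If 14 is removed the pieces have sizes 10, 5, 4, 1, 1, all ≤ ⌊22/2⌋ = 11.
No neighbour of 14 does as well, so 14 is the unique centroid.

14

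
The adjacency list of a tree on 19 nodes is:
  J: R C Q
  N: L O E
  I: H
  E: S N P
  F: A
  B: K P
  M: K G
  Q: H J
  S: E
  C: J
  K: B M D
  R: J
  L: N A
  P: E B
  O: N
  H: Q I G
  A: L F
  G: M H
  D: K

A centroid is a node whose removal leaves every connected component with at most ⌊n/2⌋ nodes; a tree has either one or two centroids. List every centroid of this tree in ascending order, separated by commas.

Removing K splits the tree into components of sizes 9, 8, 1; the largest is 9 ≤ ⌊19/2⌋ = 9.
No neighbour of K does as well, so K is the unique centroid.

K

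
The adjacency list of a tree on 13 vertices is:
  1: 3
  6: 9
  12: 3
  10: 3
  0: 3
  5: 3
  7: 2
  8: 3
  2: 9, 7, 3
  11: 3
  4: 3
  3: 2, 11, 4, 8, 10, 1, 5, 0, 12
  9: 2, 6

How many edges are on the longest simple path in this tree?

4

BFS from 6 reaches 12 last, at distance 4; BFS from 12 confirms no node is farther.
Path: 6-9-2-3-12.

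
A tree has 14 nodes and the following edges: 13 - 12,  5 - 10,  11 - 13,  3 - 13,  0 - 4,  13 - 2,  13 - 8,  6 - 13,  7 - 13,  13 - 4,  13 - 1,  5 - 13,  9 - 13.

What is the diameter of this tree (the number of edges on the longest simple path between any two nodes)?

Starting from 0, a farthest node is 10 at distance 4.
One longest path: 0-4-13-5-10.
So the diameter is 4.

4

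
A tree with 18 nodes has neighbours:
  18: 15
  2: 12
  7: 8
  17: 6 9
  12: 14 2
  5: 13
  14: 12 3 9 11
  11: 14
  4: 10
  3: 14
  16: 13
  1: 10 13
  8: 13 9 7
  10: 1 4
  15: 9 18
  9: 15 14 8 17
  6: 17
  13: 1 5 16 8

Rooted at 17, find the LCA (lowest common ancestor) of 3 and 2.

Path 3→root: 3 14 9 17; path 2→root: 2 12 14 9 17.
First common node: 14.

14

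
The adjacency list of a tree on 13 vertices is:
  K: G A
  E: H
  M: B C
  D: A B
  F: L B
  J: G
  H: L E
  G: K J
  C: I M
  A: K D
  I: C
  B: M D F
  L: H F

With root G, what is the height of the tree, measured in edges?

8

The longest root-to-leaf path is G–K–A–D–B–F–L–H–E (8 edges).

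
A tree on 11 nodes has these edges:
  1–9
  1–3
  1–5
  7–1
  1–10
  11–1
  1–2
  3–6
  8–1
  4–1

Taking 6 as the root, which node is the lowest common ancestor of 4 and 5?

1

Path 4→root: 4 1 3 6; path 5→root: 5 1 3 6.
First common node: 1.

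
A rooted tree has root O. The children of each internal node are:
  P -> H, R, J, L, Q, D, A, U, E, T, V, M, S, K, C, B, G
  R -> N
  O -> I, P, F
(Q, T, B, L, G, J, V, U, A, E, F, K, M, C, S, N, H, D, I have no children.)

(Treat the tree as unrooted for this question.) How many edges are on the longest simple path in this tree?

4

Starting from F, a farthest node is N at distance 4.
One longest path: F – O – P – R – N.
So the diameter is 4.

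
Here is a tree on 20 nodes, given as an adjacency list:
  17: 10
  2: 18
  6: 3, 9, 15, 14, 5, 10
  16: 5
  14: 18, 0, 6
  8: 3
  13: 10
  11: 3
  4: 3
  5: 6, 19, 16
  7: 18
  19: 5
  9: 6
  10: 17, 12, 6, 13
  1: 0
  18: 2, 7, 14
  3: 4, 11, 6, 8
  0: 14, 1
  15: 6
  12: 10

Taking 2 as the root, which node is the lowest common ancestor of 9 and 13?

6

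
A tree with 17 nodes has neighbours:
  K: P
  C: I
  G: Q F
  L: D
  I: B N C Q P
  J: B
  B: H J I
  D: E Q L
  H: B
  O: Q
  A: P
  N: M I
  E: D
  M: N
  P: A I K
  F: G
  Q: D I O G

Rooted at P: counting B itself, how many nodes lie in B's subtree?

Descendants of B (including itself): B, H, J. That's 3.

3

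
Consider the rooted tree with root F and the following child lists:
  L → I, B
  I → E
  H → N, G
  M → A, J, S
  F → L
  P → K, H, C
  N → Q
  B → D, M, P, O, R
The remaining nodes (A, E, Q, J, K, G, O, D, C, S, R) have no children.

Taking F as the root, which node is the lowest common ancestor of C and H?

P

Ancestors of C (toward the root): C, P, B, L, F.
Ancestors of H: H, P, B, L, F.
The deepest node appearing in both lists is P.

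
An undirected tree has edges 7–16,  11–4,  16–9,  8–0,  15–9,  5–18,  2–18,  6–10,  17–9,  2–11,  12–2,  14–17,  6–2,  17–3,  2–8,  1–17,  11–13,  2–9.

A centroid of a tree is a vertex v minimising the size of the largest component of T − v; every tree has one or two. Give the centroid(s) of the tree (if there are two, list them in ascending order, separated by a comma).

Delete 2: the remaining components have sizes 8, 3, 2, 2, 2, 1. Max 8 ≤ 9, so 2 is a centroid.
No neighbour of 2 does as well, so 2 is the unique centroid.

2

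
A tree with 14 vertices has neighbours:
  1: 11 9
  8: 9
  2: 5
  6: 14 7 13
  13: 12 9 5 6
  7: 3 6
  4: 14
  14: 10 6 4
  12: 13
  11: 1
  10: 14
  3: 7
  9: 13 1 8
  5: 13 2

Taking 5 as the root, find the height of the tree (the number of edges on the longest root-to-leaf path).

A deepest node is 3, reached by 5–13–6–7–3.
That path has 4 edges, so the height is 4.

4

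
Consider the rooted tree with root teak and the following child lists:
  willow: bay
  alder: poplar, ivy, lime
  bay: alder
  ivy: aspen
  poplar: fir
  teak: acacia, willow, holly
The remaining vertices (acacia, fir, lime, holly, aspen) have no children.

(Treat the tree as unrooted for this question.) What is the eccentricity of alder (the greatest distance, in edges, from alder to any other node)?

4

The node farthest from alder is holly (acacia also at distance 4), via alder–bay–willow–teak–holly — 4 edges.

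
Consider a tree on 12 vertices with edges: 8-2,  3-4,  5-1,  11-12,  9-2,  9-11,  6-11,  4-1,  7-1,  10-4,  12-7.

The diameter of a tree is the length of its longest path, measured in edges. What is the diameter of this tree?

A longest path is 3–4–1–7–12–11–9–2–8, with 8 edges.

8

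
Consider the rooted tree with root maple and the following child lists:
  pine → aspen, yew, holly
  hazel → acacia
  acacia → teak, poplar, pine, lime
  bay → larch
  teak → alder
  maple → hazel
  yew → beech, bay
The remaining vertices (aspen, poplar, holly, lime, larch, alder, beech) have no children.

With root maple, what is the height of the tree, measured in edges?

A deepest node is larch, reached by maple-hazel-acacia-pine-yew-bay-larch.
That path has 6 edges, so the height is 6.

6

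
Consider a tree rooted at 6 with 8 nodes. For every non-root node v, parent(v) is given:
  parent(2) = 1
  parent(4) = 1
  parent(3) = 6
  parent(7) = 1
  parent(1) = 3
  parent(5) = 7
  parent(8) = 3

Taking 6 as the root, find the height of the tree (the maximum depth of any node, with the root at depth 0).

4

The longest root-to-leaf path is 6–3–1–7–5 (4 edges).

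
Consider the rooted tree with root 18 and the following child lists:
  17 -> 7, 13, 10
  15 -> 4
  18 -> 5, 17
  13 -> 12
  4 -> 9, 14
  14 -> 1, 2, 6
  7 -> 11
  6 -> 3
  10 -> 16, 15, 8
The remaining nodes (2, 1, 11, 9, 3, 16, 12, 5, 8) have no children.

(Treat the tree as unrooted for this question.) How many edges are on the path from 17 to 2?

Walking from 17: 17 – 10 – 15 – 4 – 14 – 2. Length 5.

5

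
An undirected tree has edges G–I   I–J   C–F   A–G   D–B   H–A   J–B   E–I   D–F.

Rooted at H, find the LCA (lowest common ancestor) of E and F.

Ancestors of E (toward the root): E, I, G, A, H.
Ancestors of F: F, D, B, J, I, G, A, H.
The deepest node appearing in both lists is I.

I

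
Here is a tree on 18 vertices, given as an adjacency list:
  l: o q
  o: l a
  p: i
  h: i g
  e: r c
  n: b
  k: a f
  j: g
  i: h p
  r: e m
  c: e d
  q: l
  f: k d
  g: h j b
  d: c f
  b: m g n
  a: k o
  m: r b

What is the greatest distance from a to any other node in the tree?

12

A farthest node from a is p.
The path a – k – f – d – c – e – r – m – b – g – h – i – p has 12 edges.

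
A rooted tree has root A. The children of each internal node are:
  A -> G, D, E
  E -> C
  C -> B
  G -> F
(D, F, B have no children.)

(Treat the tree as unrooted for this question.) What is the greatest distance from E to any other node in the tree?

3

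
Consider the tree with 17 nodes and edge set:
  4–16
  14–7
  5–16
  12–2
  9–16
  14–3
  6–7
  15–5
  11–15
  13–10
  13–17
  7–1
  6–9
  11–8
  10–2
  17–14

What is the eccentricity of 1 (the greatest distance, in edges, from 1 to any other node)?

Distances from 1 peak at 8, attained at 8.
1-7-6-9-16-5-15-11-8

8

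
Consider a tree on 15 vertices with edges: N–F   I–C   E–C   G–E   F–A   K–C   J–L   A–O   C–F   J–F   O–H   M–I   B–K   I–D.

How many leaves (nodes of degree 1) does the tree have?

Exactly 7 nodes have a single neighbour: B, D, G, H, L, M, N.

7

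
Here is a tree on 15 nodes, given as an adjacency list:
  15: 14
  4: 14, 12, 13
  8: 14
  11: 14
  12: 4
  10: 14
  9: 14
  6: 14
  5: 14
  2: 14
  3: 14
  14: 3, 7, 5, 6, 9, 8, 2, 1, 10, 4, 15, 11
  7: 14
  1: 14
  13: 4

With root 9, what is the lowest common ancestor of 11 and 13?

11's ancestor chain is 11, 14, 9 and 13's is 13, 4, 14, 9; they first meet at 14.

14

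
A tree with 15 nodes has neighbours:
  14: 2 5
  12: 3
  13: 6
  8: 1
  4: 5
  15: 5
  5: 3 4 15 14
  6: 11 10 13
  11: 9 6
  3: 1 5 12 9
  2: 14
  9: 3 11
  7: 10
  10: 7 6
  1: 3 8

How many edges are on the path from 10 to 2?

Walking from 10: 10 – 6 – 11 – 9 – 3 – 5 – 14 – 2. Length 7.

7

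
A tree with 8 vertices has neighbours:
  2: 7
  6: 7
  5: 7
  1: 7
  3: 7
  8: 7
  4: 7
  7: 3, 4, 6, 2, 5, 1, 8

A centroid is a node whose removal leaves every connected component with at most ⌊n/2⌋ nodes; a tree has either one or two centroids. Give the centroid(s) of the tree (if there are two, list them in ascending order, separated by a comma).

7

If 7 is removed the pieces have sizes 1, 1, 1, 1, 1, 1, 1, all ≤ ⌊8/2⌋ = 4.
No neighbour of 7 does as well, so 7 is the unique centroid.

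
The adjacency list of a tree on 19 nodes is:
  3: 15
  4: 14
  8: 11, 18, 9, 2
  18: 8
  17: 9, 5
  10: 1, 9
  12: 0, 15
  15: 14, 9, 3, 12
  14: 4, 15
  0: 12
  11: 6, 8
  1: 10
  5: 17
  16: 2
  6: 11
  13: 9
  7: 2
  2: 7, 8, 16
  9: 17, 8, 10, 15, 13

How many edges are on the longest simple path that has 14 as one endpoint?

The node farthest from 14 is 16 (7, 6 also at distance 5), via 14-15-9-8-2-16 — 5 edges.

5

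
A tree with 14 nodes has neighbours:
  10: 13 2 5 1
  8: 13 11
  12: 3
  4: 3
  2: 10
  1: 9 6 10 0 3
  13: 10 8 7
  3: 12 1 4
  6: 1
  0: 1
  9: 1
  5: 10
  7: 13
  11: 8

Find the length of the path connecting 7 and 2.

3

The path is 7–13–10–2, which has 3 edges.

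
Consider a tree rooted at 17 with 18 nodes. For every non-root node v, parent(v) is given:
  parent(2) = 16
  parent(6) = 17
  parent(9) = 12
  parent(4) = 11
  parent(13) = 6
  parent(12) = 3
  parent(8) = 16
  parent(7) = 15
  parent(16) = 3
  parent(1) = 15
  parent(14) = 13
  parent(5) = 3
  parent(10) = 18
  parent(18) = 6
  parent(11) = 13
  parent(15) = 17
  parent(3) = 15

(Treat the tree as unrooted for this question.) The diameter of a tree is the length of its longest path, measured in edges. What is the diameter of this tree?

Starting from 4, a farthest node is 9 at distance 8.
One longest path: 4-11-13-6-17-15-3-12-9.
So the diameter is 8.

8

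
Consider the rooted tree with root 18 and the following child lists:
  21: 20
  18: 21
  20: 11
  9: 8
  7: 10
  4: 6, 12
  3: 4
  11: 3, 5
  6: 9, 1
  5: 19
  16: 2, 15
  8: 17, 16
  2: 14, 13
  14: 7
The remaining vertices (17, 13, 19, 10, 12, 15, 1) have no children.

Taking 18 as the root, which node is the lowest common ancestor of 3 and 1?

3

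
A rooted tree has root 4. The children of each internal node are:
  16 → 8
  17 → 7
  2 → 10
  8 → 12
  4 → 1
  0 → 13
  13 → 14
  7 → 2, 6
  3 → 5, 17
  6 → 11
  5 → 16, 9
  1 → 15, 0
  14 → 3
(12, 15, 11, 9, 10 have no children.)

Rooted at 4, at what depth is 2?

8

Path from 4 to 2: 4 → 1 → 0 → 13 → 14 → 3 → 17 → 7 → 2, which has 8 edges.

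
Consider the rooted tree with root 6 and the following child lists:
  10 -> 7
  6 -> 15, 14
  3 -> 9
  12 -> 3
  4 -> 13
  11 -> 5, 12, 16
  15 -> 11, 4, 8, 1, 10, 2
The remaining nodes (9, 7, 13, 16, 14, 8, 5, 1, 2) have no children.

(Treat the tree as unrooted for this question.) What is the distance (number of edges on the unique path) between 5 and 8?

3

5 – 11 – 15 – 8: 3 edges.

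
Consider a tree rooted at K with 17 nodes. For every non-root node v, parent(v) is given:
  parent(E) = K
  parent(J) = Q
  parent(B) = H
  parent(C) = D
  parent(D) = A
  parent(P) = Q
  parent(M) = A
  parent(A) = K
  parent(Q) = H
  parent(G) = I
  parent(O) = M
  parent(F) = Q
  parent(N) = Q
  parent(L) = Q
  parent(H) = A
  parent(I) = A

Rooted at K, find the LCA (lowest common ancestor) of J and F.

Q

Path J→root: J Q H A K; path F→root: F Q H A K.
First common node: Q.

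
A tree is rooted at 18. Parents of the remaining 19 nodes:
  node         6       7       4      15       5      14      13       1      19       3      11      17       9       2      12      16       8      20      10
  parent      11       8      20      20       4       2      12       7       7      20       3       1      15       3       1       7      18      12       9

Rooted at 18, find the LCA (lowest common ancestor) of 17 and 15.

Path 17→root: 17 1 7 8 18; path 15→root: 15 20 12 1 7 8 18.
First common node: 1.

1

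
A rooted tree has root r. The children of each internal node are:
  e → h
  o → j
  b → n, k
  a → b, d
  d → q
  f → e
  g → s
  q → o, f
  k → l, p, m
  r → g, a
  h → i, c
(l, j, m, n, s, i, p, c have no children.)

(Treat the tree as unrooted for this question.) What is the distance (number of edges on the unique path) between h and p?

h - e - f - q - d - a - b - k - p: 8 edges.

8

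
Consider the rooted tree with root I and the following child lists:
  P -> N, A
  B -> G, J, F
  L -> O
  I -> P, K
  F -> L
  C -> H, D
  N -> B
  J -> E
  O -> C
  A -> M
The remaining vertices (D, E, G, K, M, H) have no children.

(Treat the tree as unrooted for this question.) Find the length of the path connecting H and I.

8

Walking from H: H - C - O - L - F - B - N - P - I. Length 8.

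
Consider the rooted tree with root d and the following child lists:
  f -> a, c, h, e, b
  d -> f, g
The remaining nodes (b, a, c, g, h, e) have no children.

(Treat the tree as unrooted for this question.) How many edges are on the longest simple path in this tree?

3

A longest path is g–d–f–a, with 3 edges.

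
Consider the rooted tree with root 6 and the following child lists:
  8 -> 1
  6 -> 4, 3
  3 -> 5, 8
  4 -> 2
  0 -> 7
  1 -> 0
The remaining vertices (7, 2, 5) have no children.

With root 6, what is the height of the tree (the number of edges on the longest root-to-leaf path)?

5

A deepest node is 7, reached by 6 – 3 – 8 – 1 – 0 – 7.
That path has 5 edges, so the height is 5.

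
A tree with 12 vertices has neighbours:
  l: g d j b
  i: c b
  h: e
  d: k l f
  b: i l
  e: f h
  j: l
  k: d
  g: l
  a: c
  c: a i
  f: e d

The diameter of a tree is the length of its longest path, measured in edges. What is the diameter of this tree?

Starting from a, a farthest node is h at distance 8.
One longest path: a–c–i–b–l–d–f–e–h.
So the diameter is 8.

8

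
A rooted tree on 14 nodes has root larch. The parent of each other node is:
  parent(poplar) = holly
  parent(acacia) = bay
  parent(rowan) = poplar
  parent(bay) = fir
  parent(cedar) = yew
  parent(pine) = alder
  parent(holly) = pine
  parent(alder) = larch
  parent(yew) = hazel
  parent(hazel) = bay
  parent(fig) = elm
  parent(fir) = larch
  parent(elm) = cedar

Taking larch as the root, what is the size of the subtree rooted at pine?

pine's subtree: {pine, holly, poplar, rowan}, size 4.

4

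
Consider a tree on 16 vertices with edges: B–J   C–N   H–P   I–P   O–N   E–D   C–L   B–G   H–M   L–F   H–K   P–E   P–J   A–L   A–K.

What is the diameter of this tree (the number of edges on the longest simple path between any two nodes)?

10

Starting from O, a farthest node is G at distance 10.
One longest path: O - N - C - L - A - K - H - P - J - B - G.
So the diameter is 10.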